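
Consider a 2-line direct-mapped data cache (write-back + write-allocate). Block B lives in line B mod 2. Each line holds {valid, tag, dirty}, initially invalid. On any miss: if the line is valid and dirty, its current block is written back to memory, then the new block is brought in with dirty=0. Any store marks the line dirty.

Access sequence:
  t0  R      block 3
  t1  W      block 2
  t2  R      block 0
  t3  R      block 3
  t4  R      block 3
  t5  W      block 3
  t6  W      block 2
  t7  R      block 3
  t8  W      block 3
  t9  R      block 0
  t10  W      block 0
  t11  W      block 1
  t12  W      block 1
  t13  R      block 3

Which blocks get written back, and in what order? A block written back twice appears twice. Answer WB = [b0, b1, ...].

WB = [2, 2, 3, 1]

0: R B3 → L1 miss [-]
1: W B2 → L0 miss [D]
2: R B0 → L0 miss wb→B2 [-]
3: R B3 → L1 hit [-]
4: R B3 → L1 hit [-]
5: W B3 → L1 hit [D]
6: W B2 → L0 miss [D]
7: R B3 → L1 hit [D]
8: W B3 → L1 hit [D]
9: R B0 → L0 miss wb→B2 [-]
10: W B0 → L0 hit [D]
11: W B1 → L1 miss wb→B3 [D]
12: W B1 → L1 hit [D]
13: R B3 → L1 miss wb→B1 [-]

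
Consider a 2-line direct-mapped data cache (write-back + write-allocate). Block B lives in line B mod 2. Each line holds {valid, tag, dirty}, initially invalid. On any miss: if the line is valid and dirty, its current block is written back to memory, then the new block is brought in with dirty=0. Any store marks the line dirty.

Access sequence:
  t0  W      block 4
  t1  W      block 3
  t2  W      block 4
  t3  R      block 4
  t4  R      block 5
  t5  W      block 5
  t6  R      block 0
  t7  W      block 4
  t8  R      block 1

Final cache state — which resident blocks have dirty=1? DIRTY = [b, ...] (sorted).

DIRTY = [4]

  0 | W B4 → L0 miss [D]
  1 | W B3 → L1 miss [D]
  2 | W B4 → L0 hit [D]
  3 | R B4 → L0 hit [D]
  4 | R B5 → L1 miss wb→B3 [-]
  5 | W B5 → L1 hit [D]
  6 | R B0 → L0 miss wb→B4 [-]
  7 | W B4 → L0 miss [D]
  8 | R B1 → L1 miss wb→B5 [-]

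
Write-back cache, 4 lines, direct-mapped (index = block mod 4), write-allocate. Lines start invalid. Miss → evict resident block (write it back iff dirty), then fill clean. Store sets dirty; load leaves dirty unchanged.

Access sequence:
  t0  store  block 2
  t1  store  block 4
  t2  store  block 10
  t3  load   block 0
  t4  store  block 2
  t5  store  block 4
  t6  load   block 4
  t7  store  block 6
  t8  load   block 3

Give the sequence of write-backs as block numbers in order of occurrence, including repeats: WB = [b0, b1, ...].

WB = [2, 4, 10, 2]

0: W B2 → L2 miss [D]
1: W B4 → L0 miss [D]
2: W B10 → L2 miss wb→B2 [D]
3: R B0 → L0 miss wb→B4 [-]
4: W B2 → L2 miss wb→B10 [D]
5: W B4 → L0 miss [D]
6: R B4 → L0 hit [D]
7: W B6 → L2 miss wb→B2 [D]
8: R B3 → L3 miss [-]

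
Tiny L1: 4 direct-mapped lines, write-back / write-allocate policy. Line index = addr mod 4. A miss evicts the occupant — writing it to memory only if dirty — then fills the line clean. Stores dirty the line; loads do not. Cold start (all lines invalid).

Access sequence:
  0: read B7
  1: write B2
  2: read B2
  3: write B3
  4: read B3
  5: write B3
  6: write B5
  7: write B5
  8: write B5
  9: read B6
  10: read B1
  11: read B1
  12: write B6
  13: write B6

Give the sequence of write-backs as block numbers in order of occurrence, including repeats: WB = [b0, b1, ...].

0: R B7 -> L3 miss  d=-]
1: W B2 -> L2 miss  d=D]
2: R B2 -> L2 hit  d=D]
3: W B3 -> L3 miss  d=D]
4: R B3 -> L3 hit  d=D]
5: W B3 -> L3 hit  d=D]
6: W B5 -> L1 miss  d=D]
7: W B5 -> L1 hit  d=D]
8: W B5 -> L1 hit  d=D]
9: R B6 -> L2 miss wb->B2  d=-]
10: R B1 -> L1 miss wb->B5  d=-]
11: R B1 -> L1 hit  d=-]
12: W B6 -> L2 hit  d=D]
13: W B6 -> L2 hit  d=D]

WB = [2, 5]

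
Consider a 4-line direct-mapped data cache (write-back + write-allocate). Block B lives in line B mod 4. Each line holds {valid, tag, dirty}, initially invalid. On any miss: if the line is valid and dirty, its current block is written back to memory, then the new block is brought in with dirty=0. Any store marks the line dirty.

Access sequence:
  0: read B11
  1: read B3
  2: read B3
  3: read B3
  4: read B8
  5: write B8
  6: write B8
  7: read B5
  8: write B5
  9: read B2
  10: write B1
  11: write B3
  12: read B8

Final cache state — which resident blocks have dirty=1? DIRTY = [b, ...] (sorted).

0: R B11 → L3 miss [-]
1: R B3 → L3 miss [-]
2: R B3 → L3 hit [-]
3: R B3 → L3 hit [-]
4: R B8 → L0 miss [-]
5: W B8 → L0 hit [D]
6: W B8 → L0 hit [D]
7: R B5 → L1 miss [-]
8: W B5 → L1 hit [D]
9: R B2 → L2 miss [-]
10: W B1 → L1 miss wb→B5 [D]
11: W B3 → L3 hit [D]
12: R B8 → L0 hit [D]

DIRTY = [1, 3, 8]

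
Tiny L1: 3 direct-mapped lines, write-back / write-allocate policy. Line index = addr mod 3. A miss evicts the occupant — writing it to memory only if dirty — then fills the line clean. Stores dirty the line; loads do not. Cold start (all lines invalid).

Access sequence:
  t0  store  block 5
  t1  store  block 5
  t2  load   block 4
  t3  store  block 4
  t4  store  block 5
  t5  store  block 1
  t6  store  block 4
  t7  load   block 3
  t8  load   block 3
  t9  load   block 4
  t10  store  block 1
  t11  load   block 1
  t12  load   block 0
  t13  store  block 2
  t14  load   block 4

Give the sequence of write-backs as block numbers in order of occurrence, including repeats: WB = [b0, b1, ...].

0: W B5 -> L2 miss  d=D]
1: W B5 -> L2 hit  d=D]
2: R B4 -> L1 miss  d=-]
3: W B4 -> L1 hit  d=D]
4: W B5 -> L2 hit  d=D]
5: W B1 -> L1 miss wb->B4  d=D]
6: W B4 -> L1 miss wb->B1  d=D]
7: R B3 -> L0 miss  d=-]
8: R B3 -> L0 hit  d=-]
9: R B4 -> L1 hit  d=D]
10: W B1 -> L1 miss wb->B4  d=D]
11: R B1 -> L1 hit  d=D]
12: R B0 -> L0 miss  d=-]
13: W B2 -> L2 miss wb->B5  d=D]
14: R B4 -> L1 miss wb->B1  d=-]

WB = [4, 1, 4, 5, 1]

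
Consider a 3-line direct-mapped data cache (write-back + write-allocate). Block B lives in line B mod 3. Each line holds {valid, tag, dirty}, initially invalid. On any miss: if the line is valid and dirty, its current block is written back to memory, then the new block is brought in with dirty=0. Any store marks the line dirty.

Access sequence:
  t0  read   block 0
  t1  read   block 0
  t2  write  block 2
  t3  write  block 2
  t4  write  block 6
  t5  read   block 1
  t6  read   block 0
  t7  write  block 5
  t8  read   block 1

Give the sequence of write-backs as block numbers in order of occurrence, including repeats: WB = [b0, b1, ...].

0: R B0 → L0 miss [-]
1: R B0 → L0 hit [-]
2: W B2 → L2 miss [D]
3: W B2 → L2 hit [D]
4: W B6 → L0 miss [D]
5: R B1 → L1 miss [-]
6: R B0 → L0 miss wb→B6 [-]
7: W B5 → L2 miss wb→B2 [D]
8: R B1 → L1 hit [-]

WB = [6, 2]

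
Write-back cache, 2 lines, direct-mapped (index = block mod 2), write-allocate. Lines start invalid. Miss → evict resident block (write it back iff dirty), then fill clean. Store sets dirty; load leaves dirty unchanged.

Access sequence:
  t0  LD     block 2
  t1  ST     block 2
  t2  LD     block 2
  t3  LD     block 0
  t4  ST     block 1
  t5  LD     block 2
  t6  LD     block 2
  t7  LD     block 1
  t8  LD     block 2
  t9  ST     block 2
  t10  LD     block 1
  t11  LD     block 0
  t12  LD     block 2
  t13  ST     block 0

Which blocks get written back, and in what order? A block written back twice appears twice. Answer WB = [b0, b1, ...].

WB = [2, 2]

  0 | R B2 → L0 miss [-]
  1 | W B2 → L0 hit [D]
  2 | R B2 → L0 hit [D]
  3 | R B0 → L0 miss wb→B2 [-]
  4 | W B1 → L1 miss [D]
  5 | R B2 → L0 miss [-]
  6 | R B2 → L0 hit [-]
  7 | R B1 → L1 hit [D]
  8 | R B2 → L0 hit [-]
  9 | W B2 → L0 hit [D]
  10 | R B1 → L1 hit [D]
  11 | R B0 → L0 miss wb→B2 [-]
  12 | R B2 → L0 miss [-]
  13 | W B0 → L0 miss [D]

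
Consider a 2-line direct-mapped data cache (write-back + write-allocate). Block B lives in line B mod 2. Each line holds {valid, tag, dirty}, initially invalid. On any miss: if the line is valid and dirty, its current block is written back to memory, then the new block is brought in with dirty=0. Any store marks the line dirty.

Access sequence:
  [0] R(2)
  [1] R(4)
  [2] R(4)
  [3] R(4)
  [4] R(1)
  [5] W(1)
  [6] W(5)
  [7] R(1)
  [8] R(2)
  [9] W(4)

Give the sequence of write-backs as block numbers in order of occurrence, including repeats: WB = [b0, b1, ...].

  0 | R B2 → L0 miss [-]
  1 | R B4 → L0 miss [-]
  2 | R B4 → L0 hit [-]
  3 | R B4 → L0 hit [-]
  4 | R B1 → L1 miss [-]
  5 | W B1 → L1 hit [D]
  6 | W B5 → L1 miss wb→B1 [D]
  7 | R B1 → L1 miss wb→B5 [-]
  8 | R B2 → L0 miss [-]
  9 | W B4 → L0 miss [D]

WB = [1, 5]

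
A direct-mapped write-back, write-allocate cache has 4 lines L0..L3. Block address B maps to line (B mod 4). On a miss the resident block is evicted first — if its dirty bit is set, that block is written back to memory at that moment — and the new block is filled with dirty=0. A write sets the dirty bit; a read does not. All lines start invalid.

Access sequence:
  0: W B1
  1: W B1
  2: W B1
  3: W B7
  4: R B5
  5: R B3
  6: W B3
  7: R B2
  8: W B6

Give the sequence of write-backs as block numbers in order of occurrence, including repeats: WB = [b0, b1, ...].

0: W B1 → L1 miss [D]
1: W B1 → L1 hit [D]
2: W B1 → L1 hit [D]
3: W B7 → L3 miss [D]
4: R B5 → L1 miss wb→B1 [-]
5: R B3 → L3 miss wb→B7 [-]
6: W B3 → L3 hit [D]
7: R B2 → L2 miss [-]
8: W B6 → L2 miss [D]

WB = [1, 7]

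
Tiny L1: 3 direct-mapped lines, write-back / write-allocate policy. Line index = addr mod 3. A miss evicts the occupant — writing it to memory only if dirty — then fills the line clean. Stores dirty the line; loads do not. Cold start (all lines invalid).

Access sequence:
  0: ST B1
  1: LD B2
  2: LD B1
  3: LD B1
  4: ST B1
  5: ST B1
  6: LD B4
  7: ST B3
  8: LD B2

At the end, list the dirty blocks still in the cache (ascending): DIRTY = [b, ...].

DIRTY = [3]

  0 | W B1 → L1 miss [D]
  1 | R B2 → L2 miss [-]
  2 | R B1 → L1 hit [D]
  3 | R B1 → L1 hit [D]
  4 | W B1 → L1 hit [D]
  5 | W B1 → L1 hit [D]
  6 | R B4 → L1 miss wb→B1 [-]
  7 | W B3 → L0 miss [D]
  8 | R B2 → L2 hit [-]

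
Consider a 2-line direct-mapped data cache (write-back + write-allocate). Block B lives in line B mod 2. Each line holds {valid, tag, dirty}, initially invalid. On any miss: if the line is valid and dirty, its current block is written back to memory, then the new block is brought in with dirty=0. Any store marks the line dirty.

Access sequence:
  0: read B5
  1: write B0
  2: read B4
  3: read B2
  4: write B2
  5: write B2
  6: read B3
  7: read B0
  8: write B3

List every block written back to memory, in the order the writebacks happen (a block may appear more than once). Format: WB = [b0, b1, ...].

WB = [0, 2]

  0 | R B5 → L1 miss [-]
  1 | W B0 → L0 miss [D]
  2 | R B4 → L0 miss wb→B0 [-]
  3 | R B2 → L0 miss [-]
  4 | W B2 → L0 hit [D]
  5 | W B2 → L0 hit [D]
  6 | R B3 → L1 miss [-]
  7 | R B0 → L0 miss wb→B2 [-]
  8 | W B3 → L1 hit [D]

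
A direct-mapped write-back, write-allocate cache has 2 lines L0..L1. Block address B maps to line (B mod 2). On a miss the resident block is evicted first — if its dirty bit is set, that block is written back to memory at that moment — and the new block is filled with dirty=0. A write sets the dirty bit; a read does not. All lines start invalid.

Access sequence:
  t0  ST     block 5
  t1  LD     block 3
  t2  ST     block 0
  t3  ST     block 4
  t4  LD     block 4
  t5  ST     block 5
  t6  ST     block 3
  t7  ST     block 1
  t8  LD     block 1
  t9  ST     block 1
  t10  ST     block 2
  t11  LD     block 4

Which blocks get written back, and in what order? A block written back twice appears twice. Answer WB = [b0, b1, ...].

WB = [5, 0, 5, 3, 4, 2]

0: W B5 -> L1 miss  d=D]
1: R B3 -> L1 miss wb->B5  d=-]
2: W B0 -> L0 miss  d=D]
3: W B4 -> L0 miss wb->B0  d=D]
4: R B4 -> L0 hit  d=D]
5: W B5 -> L1 miss  d=D]
6: W B3 -> L1 miss wb->B5  d=D]
7: W B1 -> L1 miss wb->B3  d=D]
8: R B1 -> L1 hit  d=D]
9: W B1 -> L1 hit  d=D]
10: W B2 -> L0 miss wb->B4  d=D]
11: R B4 -> L0 miss wb->B2  d=-]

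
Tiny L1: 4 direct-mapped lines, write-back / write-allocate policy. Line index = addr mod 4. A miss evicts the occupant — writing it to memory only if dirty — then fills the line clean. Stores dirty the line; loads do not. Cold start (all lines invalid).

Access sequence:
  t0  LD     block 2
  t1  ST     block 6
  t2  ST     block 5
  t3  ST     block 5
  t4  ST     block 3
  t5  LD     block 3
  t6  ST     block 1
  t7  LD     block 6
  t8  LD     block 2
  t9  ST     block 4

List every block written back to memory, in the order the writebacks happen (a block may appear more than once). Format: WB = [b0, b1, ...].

0: R B2 → L2 miss [-]
1: W B6 → L2 miss [D]
2: W B5 → L1 miss [D]
3: W B5 → L1 hit [D]
4: W B3 → L3 miss [D]
5: R B3 → L3 hit [D]
6: W B1 → L1 miss wb→B5 [D]
7: R B6 → L2 hit [D]
8: R B2 → L2 miss wb→B6 [-]
9: W B4 → L0 miss [D]

WB = [5, 6]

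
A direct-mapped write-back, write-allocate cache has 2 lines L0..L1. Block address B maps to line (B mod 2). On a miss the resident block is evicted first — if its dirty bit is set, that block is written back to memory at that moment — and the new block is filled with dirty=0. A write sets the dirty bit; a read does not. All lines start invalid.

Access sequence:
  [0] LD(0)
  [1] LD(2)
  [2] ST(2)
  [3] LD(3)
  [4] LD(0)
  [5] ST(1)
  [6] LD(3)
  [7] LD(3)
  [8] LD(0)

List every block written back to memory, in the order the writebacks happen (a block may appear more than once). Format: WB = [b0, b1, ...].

WB = [2, 1]

0: R B0 -> L0 miss  d=-]
1: R B2 -> L0 miss  d=-]
2: W B2 -> L0 hit  d=D]
3: R B3 -> L1 miss  d=-]
4: R B0 -> L0 miss wb->B2  d=-]
5: W B1 -> L1 miss  d=D]
6: R B3 -> L1 miss wb->B1  d=-]
7: R B3 -> L1 hit  d=-]
8: R B0 -> L0 hit  d=-]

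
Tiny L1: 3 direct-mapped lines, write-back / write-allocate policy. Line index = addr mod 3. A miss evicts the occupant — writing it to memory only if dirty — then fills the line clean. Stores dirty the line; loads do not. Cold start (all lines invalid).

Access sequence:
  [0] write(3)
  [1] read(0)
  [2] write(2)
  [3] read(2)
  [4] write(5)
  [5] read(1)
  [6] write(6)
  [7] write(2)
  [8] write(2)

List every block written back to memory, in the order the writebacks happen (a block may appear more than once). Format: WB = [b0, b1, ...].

WB = [3, 2, 5]

0: W B3 → L0 miss [D]
1: R B0 → L0 miss wb→B3 [-]
2: W B2 → L2 miss [D]
3: R B2 → L2 hit [D]
4: W B5 → L2 miss wb→B2 [D]
5: R B1 → L1 miss [-]
6: W B6 → L0 miss [D]
7: W B2 → L2 miss wb→B5 [D]
8: W B2 → L2 hit [D]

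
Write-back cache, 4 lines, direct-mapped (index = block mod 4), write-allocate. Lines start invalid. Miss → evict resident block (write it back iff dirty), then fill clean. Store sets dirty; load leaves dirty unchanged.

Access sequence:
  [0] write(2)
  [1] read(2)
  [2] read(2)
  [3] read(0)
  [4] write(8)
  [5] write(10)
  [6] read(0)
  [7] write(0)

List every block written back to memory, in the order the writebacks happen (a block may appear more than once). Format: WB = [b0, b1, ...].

0: W B2 → L2 miss [D]
1: R B2 → L2 hit [D]
2: R B2 → L2 hit [D]
3: R B0 → L0 miss [-]
4: W B8 → L0 miss [D]
5: W B10 → L2 miss wb→B2 [D]
6: R B0 → L0 miss wb→B8 [-]
7: W B0 → L0 hit [D]

WB = [2, 8]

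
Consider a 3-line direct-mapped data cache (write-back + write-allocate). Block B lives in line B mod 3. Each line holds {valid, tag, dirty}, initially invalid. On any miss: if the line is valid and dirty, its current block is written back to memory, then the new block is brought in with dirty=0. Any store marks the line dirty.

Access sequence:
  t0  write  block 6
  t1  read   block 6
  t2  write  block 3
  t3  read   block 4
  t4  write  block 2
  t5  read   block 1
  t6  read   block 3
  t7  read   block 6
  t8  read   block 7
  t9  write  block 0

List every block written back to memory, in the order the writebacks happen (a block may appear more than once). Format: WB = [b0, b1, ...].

0: W B6 → L0 miss [D]
1: R B6 → L0 hit [D]
2: W B3 → L0 miss wb→B6 [D]
3: R B4 → L1 miss [-]
4: W B2 → L2 miss [D]
5: R B1 → L1 miss [-]
6: R B3 → L0 hit [D]
7: R B6 → L0 miss wb→B3 [-]
8: R B7 → L1 miss [-]
9: W B0 → L0 miss [D]

WB = [6, 3]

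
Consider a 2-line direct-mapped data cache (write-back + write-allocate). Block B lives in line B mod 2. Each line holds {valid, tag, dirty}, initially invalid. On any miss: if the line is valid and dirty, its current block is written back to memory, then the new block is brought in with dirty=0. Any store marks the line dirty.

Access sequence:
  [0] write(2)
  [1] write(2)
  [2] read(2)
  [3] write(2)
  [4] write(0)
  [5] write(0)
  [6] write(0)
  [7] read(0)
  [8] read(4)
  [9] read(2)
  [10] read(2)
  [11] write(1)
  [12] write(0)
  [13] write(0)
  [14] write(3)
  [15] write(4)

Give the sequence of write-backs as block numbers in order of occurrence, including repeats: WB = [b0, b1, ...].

0: W B2 -> L0 miss  d=D]
1: W B2 -> L0 hit  d=D]
2: R B2 -> L0 hit  d=D]
3: W B2 -> L0 hit  d=D]
4: W B0 -> L0 miss wb->B2  d=D]
5: W B0 -> L0 hit  d=D]
6: W B0 -> L0 hit  d=D]
7: R B0 -> L0 hit  d=D]
8: R B4 -> L0 miss wb->B0  d=-]
9: R B2 -> L0 miss  d=-]
10: R B2 -> L0 hit  d=-]
11: W B1 -> L1 miss  d=D]
12: W B0 -> L0 miss  d=D]
13: W B0 -> L0 hit  d=D]
14: W B3 -> L1 miss wb->B1  d=D]
15: W B4 -> L0 miss wb->B0  d=D]

WB = [2, 0, 1, 0]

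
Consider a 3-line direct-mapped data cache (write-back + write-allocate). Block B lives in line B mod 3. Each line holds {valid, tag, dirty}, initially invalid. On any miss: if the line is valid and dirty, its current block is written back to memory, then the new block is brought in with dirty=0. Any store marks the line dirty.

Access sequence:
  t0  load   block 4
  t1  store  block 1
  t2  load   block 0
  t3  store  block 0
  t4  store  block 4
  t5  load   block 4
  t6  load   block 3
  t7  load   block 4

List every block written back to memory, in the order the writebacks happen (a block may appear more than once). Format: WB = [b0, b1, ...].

WB = [1, 0]

0: R B4 -> L1 miss  d=-]
1: W B1 -> L1 miss  d=D]
2: R B0 -> L0 miss  d=-]
3: W B0 -> L0 hit  d=D]
4: W B4 -> L1 miss wb->B1  d=D]
5: R B4 -> L1 hit  d=D]
6: R B3 -> L0 miss wb->B0  d=-]
7: R B4 -> L1 hit  d=D]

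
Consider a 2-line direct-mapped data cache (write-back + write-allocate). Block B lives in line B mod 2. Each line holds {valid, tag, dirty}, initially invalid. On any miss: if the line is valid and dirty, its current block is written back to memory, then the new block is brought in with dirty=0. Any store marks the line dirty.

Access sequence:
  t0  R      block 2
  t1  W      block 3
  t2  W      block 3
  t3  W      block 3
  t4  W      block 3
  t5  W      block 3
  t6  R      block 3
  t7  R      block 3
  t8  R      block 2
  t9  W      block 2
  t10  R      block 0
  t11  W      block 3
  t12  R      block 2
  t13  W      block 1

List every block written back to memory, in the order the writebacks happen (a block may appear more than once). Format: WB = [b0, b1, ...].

0: R B2 -> L0 miss  d=-]
1: W B3 -> L1 miss  d=D]
2: W B3 -> L1 hit  d=D]
3: W B3 -> L1 hit  d=D]
4: W B3 -> L1 hit  d=D]
5: W B3 -> L1 hit  d=D]
6: R B3 -> L1 hit  d=D]
7: R B3 -> L1 hit  d=D]
8: R B2 -> L0 hit  d=-]
9: W B2 -> L0 hit  d=D]
10: R B0 -> L0 miss wb->B2  d=-]
11: W B3 -> L1 hit  d=D]
12: R B2 -> L0 miss  d=-]
13: W B1 -> L1 miss wb->B3  d=D]

WB = [2, 3]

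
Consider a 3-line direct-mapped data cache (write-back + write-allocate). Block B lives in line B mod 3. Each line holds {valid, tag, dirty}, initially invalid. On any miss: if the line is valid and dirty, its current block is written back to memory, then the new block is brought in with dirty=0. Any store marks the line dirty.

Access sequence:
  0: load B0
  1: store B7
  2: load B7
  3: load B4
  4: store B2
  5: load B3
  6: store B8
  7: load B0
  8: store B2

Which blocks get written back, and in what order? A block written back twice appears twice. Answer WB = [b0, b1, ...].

  0 | R B0 → L0 miss [-]
  1 | W B7 → L1 miss [D]
  2 | R B7 → L1 hit [D]
  3 | R B4 → L1 miss wb→B7 [-]
  4 | W B2 → L2 miss [D]
  5 | R B3 → L0 miss [-]
  6 | W B8 → L2 miss wb→B2 [D]
  7 | R B0 → L0 miss [-]
  8 | W B2 → L2 miss wb→B8 [D]

WB = [7, 2, 8]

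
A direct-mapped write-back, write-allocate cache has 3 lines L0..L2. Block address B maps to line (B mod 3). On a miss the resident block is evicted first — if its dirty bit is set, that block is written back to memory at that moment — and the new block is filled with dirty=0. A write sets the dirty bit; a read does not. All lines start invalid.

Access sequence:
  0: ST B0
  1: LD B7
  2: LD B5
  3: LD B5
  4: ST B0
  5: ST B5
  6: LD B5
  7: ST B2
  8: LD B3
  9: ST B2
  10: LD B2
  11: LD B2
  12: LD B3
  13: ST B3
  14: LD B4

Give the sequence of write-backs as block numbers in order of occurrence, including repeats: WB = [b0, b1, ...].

0: W B0 → L0 miss [D]
1: R B7 → L1 miss [-]
2: R B5 → L2 miss [-]
3: R B5 → L2 hit [-]
4: W B0 → L0 hit [D]
5: W B5 → L2 hit [D]
6: R B5 → L2 hit [D]
7: W B2 → L2 miss wb→B5 [D]
8: R B3 → L0 miss wb→B0 [-]
9: W B2 → L2 hit [D]
10: R B2 → L2 hit [D]
11: R B2 → L2 hit [D]
12: R B3 → L0 hit [-]
13: W B3 → L0 hit [D]
14: R B4 → L1 miss [-]

WB = [5, 0]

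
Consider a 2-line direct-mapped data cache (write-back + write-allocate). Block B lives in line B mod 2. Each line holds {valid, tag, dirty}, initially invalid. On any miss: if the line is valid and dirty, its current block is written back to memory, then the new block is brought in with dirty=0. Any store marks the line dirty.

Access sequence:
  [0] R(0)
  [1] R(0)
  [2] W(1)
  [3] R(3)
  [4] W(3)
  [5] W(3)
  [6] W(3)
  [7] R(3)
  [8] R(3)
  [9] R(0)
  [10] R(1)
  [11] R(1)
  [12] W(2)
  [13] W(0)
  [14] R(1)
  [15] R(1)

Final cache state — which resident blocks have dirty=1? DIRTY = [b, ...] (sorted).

DIRTY = [0]

  0 | R B0 → L0 miss [-]
  1 | R B0 → L0 hit [-]
  2 | W B1 → L1 miss [D]
  3 | R B3 → L1 miss wb→B1 [-]
  4 | W B3 → L1 hit [D]
  5 | W B3 → L1 hit [D]
  6 | W B3 → L1 hit [D]
  7 | R B3 → L1 hit [D]
  8 | R B3 → L1 hit [D]
  9 | R B0 → L0 hit [-]
  10 | R B1 → L1 miss wb→B3 [-]
  11 | R B1 → L1 hit [-]
  12 | W B2 → L0 miss [D]
  13 | W B0 → L0 miss wb→B2 [D]
  14 | R B1 → L1 hit [-]
  15 | R B1 → L1 hit [-]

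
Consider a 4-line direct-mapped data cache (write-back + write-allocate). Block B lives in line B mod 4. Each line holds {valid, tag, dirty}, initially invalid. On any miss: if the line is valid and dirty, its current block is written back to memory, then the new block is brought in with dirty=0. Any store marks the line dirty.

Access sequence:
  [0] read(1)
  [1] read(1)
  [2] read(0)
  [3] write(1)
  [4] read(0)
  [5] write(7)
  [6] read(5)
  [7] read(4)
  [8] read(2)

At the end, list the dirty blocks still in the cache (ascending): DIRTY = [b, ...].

DIRTY = [7]

0: R B1 → L1 miss [-]
1: R B1 → L1 hit [-]
2: R B0 → L0 miss [-]
3: W B1 → L1 hit [D]
4: R B0 → L0 hit [-]
5: W B7 → L3 miss [D]
6: R B5 → L1 miss wb→B1 [-]
7: R B4 → L0 miss [-]
8: R B2 → L2 miss [-]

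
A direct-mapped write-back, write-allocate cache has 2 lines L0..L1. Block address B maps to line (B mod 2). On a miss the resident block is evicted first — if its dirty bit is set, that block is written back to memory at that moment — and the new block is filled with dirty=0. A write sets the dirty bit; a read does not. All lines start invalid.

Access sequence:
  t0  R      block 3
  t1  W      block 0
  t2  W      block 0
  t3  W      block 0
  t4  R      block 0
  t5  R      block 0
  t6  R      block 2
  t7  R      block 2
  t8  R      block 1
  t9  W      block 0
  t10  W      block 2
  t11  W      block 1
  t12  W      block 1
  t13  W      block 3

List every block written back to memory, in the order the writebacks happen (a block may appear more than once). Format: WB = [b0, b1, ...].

WB = [0, 0, 1]

0: R B3 -> L1 miss  d=-]
1: W B0 -> L0 miss  d=D]
2: W B0 -> L0 hit  d=D]
3: W B0 -> L0 hit  d=D]
4: R B0 -> L0 hit  d=D]
5: R B0 -> L0 hit  d=D]
6: R B2 -> L0 miss wb->B0  d=-]
7: R B2 -> L0 hit  d=-]
8: R B1 -> L1 miss  d=-]
9: W B0 -> L0 miss  d=D]
10: W B2 -> L0 miss wb->B0  d=D]
11: W B1 -> L1 hit  d=D]
12: W B1 -> L1 hit  d=D]
13: W B3 -> L1 miss wb->B1  d=D]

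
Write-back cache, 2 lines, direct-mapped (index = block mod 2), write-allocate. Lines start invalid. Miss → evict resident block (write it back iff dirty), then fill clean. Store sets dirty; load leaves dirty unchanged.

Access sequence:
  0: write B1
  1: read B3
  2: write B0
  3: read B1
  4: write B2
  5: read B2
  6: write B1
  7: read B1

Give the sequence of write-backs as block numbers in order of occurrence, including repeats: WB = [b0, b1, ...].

  0 | W B1 → L1 miss [D]
  1 | R B3 → L1 miss wb→B1 [-]
  2 | W B0 → L0 miss [D]
  3 | R B1 → L1 miss [-]
  4 | W B2 → L0 miss wb→B0 [D]
  5 | R B2 → L0 hit [D]
  6 | W B1 → L1 hit [D]
  7 | R B1 → L1 hit [D]

WB = [1, 0]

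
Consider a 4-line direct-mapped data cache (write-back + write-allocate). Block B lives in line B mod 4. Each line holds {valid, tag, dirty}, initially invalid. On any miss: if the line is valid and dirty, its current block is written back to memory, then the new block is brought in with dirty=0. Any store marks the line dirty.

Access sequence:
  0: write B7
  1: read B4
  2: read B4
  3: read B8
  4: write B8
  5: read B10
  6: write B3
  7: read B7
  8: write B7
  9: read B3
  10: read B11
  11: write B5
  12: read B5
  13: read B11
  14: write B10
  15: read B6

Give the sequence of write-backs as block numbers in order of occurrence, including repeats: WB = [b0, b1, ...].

0: W B7 -> L3 miss  d=D]
1: R B4 -> L0 miss  d=-]
2: R B4 -> L0 hit  d=-]
3: R B8 -> L0 miss  d=-]
4: W B8 -> L0 hit  d=D]
5: R B10 -> L2 miss  d=-]
6: W B3 -> L3 miss wb->B7  d=D]
7: R B7 -> L3 miss wb->B3  d=-]
8: W B7 -> L3 hit  d=D]
9: R B3 -> L3 miss wb->B7  d=-]
10: R B11 -> L3 miss  d=-]
11: W B5 -> L1 miss  d=D]
12: R B5 -> L1 hit  d=D]
13: R B11 -> L3 hit  d=-]
14: W B10 -> L2 hit  d=D]
15: R B6 -> L2 miss wb->B10  d=-]

WB = [7, 3, 7, 10]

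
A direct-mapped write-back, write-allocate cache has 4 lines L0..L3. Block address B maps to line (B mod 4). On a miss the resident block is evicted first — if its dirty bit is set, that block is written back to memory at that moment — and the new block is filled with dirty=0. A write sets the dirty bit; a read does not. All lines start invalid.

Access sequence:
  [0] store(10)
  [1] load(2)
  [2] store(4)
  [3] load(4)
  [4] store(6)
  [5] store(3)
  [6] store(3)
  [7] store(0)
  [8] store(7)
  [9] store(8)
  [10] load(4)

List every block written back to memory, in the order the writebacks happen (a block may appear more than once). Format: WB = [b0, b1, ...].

0: W B10 → L2 miss [D]
1: R B2 → L2 miss wb→B10 [-]
2: W B4 → L0 miss [D]
3: R B4 → L0 hit [D]
4: W B6 → L2 miss [D]
5: W B3 → L3 miss [D]
6: W B3 → L3 hit [D]
7: W B0 → L0 miss wb→B4 [D]
8: W B7 → L3 miss wb→B3 [D]
9: W B8 → L0 miss wb→B0 [D]
10: R B4 → L0 miss wb→B8 [-]

WB = [10, 4, 3, 0, 8]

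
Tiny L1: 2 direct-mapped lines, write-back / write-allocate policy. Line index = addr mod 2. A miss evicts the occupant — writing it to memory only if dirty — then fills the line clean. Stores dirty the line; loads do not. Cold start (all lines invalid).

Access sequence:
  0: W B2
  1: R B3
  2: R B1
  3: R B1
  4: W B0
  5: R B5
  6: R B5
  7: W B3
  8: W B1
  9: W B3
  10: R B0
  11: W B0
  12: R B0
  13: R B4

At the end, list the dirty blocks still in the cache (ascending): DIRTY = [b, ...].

0: W B2 → L0 miss [D]
1: R B3 → L1 miss [-]
2: R B1 → L1 miss [-]
3: R B1 → L1 hit [-]
4: W B0 → L0 miss wb→B2 [D]
5: R B5 → L1 miss [-]
6: R B5 → L1 hit [-]
7: W B3 → L1 miss [D]
8: W B1 → L1 miss wb→B3 [D]
9: W B3 → L1 miss wb→B1 [D]
10: R B0 → L0 hit [D]
11: W B0 → L0 hit [D]
12: R B0 → L0 hit [D]
13: R B4 → L0 miss wb→B0 [-]

DIRTY = [3]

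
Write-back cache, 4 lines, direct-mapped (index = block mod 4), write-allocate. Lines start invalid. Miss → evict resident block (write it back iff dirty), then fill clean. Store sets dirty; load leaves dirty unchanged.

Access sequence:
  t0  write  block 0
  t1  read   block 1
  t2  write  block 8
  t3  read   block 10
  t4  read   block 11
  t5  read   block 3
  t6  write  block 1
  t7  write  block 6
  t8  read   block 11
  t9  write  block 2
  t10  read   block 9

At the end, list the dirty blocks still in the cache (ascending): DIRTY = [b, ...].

DIRTY = [2, 8]

0: W B0 -> L0 miss  d=D]
1: R B1 -> L1 miss  d=-]
2: W B8 -> L0 miss wb->B0  d=D]
3: R B10 -> L2 miss  d=-]
4: R B11 -> L3 miss  d=-]
5: R B3 -> L3 miss  d=-]
6: W B1 -> L1 hit  d=D]
7: W B6 -> L2 miss  d=D]
8: R B11 -> L3 miss  d=-]
9: W B2 -> L2 miss wb->B6  d=D]
10: R B9 -> L1 miss wb->B1  d=-]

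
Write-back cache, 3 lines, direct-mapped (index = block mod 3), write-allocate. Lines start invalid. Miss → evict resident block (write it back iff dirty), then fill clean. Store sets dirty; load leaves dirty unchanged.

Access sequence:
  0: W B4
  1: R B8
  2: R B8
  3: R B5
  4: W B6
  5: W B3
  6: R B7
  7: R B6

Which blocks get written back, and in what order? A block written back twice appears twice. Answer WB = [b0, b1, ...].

WB = [6, 4, 3]

0: W B4 -> L1 miss  d=D]
1: R B8 -> L2 miss  d=-]
2: R B8 -> L2 hit  d=-]
3: R B5 -> L2 miss  d=-]
4: W B6 -> L0 miss  d=D]
5: W B3 -> L0 miss wb->B6  d=D]
6: R B7 -> L1 miss wb->B4  d=-]
7: R B6 -> L0 miss wb->B3  d=-]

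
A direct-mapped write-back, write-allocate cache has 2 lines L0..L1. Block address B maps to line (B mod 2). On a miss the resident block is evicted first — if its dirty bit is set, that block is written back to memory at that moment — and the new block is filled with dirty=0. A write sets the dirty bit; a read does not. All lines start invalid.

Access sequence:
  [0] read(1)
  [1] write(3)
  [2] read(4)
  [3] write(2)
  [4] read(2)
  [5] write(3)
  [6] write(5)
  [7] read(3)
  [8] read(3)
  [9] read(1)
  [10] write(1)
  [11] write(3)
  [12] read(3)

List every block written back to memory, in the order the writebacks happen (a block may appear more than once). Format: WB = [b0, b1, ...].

  0 | R B1 → L1 miss [-]
  1 | W B3 → L1 miss [D]
  2 | R B4 → L0 miss [-]
  3 | W B2 → L0 miss [D]
  4 | R B2 → L0 hit [D]
  5 | W B3 → L1 hit [D]
  6 | W B5 → L1 miss wb→B3 [D]
  7 | R B3 → L1 miss wb→B5 [-]
  8 | R B3 → L1 hit [-]
  9 | R B1 → L1 miss [-]
  10 | W B1 → L1 hit [D]
  11 | W B3 → L1 miss wb→B1 [D]
  12 | R B3 → L1 hit [D]

WB = [3, 5, 1]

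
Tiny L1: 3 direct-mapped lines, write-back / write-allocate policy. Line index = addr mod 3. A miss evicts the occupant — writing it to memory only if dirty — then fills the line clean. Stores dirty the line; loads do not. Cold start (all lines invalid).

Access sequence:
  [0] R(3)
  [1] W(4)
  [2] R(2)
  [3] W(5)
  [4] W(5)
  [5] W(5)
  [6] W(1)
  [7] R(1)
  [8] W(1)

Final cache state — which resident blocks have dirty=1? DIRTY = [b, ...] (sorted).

DIRTY = [1, 5]

0: R B3 -> L0 miss  d=-]
1: W B4 -> L1 miss  d=D]
2: R B2 -> L2 miss  d=-]
3: W B5 -> L2 miss  d=D]
4: W B5 -> L2 hit  d=D]
5: W B5 -> L2 hit  d=D]
6: W B1 -> L1 miss wb->B4  d=D]
7: R B1 -> L1 hit  d=D]
8: W B1 -> L1 hit  d=D]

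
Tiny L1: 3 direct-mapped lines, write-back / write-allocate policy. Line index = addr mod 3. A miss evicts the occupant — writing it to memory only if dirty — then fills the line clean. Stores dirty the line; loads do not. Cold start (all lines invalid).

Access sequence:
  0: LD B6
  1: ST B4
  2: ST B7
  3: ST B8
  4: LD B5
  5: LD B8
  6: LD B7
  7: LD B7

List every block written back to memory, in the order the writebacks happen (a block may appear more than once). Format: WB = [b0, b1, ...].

WB = [4, 8]

  0 | R B6 → L0 miss [-]
  1 | W B4 → L1 miss [D]
  2 | W B7 → L1 miss wb→B4 [D]
  3 | W B8 → L2 miss [D]
  4 | R B5 → L2 miss wb→B8 [-]
  5 | R B8 → L2 miss [-]
  6 | R B7 → L1 hit [D]
  7 | R B7 → L1 hit [D]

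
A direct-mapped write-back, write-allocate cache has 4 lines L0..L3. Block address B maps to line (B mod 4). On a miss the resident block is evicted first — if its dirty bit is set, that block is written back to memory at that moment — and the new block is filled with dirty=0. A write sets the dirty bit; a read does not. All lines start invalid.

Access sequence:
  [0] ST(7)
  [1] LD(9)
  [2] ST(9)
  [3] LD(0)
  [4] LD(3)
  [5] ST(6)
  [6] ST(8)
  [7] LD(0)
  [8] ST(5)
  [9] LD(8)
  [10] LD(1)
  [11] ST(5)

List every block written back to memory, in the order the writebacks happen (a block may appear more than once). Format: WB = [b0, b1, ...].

WB = [7, 8, 9, 5]

0: W B7 → L3 miss [D]
1: R B9 → L1 miss [-]
2: W B9 → L1 hit [D]
3: R B0 → L0 miss [-]
4: R B3 → L3 miss wb→B7 [-]
5: W B6 → L2 miss [D]
6: W B8 → L0 miss [D]
7: R B0 → L0 miss wb→B8 [-]
8: W B5 → L1 miss wb→B9 [D]
9: R B8 → L0 miss [-]
10: R B1 → L1 miss wb→B5 [-]
11: W B5 → L1 miss [D]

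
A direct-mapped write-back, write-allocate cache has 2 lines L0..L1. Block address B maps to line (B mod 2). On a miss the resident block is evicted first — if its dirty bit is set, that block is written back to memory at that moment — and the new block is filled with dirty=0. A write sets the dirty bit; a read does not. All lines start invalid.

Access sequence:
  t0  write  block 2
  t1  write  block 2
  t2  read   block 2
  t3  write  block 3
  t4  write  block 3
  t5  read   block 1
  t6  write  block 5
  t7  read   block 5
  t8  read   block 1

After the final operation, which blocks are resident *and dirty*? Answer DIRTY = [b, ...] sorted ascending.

0: W B2 → L0 miss [D]
1: W B2 → L0 hit [D]
2: R B2 → L0 hit [D]
3: W B3 → L1 miss [D]
4: W B3 → L1 hit [D]
5: R B1 → L1 miss wb→B3 [-]
6: W B5 → L1 miss [D]
7: R B5 → L1 hit [D]
8: R B1 → L1 miss wb→B5 [-]

DIRTY = [2]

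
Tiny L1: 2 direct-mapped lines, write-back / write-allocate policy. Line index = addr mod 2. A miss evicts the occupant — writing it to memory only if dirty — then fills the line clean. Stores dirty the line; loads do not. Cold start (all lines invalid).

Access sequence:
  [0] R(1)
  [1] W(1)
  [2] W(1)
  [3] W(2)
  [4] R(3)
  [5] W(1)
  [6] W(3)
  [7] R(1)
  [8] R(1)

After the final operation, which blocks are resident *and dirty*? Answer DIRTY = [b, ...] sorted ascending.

0: R B1 → L1 miss [-]
1: W B1 → L1 hit [D]
2: W B1 → L1 hit [D]
3: W B2 → L0 miss [D]
4: R B3 → L1 miss wb→B1 [-]
5: W B1 → L1 miss [D]
6: W B3 → L1 miss wb→B1 [D]
7: R B1 → L1 miss wb→B3 [-]
8: R B1 → L1 hit [-]

DIRTY = [2]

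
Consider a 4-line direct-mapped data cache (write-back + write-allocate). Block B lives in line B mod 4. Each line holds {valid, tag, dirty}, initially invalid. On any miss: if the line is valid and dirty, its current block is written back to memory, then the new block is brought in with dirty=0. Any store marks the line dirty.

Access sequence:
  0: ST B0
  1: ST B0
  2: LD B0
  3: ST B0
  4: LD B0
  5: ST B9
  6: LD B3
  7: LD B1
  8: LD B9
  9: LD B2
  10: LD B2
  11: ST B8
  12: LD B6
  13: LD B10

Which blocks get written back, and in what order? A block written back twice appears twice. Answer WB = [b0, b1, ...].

WB = [9, 0]

0: W B0 -> L0 miss  d=D]
1: W B0 -> L0 hit  d=D]
2: R B0 -> L0 hit  d=D]
3: W B0 -> L0 hit  d=D]
4: R B0 -> L0 hit  d=D]
5: W B9 -> L1 miss  d=D]
6: R B3 -> L3 miss  d=-]
7: R B1 -> L1 miss wb->B9  d=-]
8: R B9 -> L1 miss  d=-]
9: R B2 -> L2 miss  d=-]
10: R B2 -> L2 hit  d=-]
11: W B8 -> L0 miss wb->B0  d=D]
12: R B6 -> L2 miss  d=-]
13: R B10 -> L2 miss  d=-]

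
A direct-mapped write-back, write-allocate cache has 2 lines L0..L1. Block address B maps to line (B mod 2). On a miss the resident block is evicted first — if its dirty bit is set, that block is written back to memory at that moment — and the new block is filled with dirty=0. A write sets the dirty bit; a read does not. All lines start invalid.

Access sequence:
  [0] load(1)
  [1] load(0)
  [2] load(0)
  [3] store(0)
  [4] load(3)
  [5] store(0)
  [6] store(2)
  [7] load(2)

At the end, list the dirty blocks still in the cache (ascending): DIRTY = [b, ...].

DIRTY = [2]

0: R B1 → L1 miss [-]
1: R B0 → L0 miss [-]
2: R B0 → L0 hit [-]
3: W B0 → L0 hit [D]
4: R B3 → L1 miss [-]
5: W B0 → L0 hit [D]
6: W B2 → L0 miss wb→B0 [D]
7: R B2 → L0 hit [D]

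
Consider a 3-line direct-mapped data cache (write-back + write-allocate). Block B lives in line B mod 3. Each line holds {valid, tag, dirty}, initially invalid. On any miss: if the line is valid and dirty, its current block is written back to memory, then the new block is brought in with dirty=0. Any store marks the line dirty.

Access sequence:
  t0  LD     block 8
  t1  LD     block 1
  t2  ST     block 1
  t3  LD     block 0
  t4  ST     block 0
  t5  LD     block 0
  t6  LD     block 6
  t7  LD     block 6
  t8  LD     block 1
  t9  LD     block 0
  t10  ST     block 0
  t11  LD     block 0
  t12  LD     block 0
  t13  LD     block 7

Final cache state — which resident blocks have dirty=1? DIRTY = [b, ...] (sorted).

DIRTY = [0]

0: R B8 → L2 miss [-]
1: R B1 → L1 miss [-]
2: W B1 → L1 hit [D]
3: R B0 → L0 miss [-]
4: W B0 → L0 hit [D]
5: R B0 → L0 hit [D]
6: R B6 → L0 miss wb→B0 [-]
7: R B6 → L0 hit [-]
8: R B1 → L1 hit [D]
9: R B0 → L0 miss [-]
10: W B0 → L0 hit [D]
11: R B0 → L0 hit [D]
12: R B0 → L0 hit [D]
13: R B7 → L1 miss wb→B1 [-]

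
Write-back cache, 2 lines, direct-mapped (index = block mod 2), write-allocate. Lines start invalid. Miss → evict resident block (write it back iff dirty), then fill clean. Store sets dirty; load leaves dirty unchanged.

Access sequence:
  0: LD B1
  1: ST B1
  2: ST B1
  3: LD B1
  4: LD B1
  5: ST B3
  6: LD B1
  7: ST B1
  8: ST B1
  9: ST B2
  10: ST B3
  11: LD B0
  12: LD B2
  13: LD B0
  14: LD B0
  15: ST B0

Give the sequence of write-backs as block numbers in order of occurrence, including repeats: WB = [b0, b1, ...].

WB = [1, 3, 1, 2]

0: R B1 → L1 miss [-]
1: W B1 → L1 hit [D]
2: W B1 → L1 hit [D]
3: R B1 → L1 hit [D]
4: R B1 → L1 hit [D]
5: W B3 → L1 miss wb→B1 [D]
6: R B1 → L1 miss wb→B3 [-]
7: W B1 → L1 hit [D]
8: W B1 → L1 hit [D]
9: W B2 → L0 miss [D]
10: W B3 → L1 miss wb→B1 [D]
11: R B0 → L0 miss wb→B2 [-]
12: R B2 → L0 miss [-]
13: R B0 → L0 miss [-]
14: R B0 → L0 hit [-]
15: W B0 → L0 hit [D]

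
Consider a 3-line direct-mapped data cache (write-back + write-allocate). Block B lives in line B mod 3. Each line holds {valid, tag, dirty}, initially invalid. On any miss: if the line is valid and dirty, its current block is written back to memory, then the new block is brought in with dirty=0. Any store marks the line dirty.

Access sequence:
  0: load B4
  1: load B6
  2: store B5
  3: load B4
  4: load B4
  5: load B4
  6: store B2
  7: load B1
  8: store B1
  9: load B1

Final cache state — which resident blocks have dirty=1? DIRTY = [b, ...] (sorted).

DIRTY = [1, 2]

  0 | R B4 → L1 miss [-]
  1 | R B6 → L0 miss [-]
  2 | W B5 → L2 miss [D]
  3 | R B4 → L1 hit [-]
  4 | R B4 → L1 hit [-]
  5 | R B4 → L1 hit [-]
  6 | W B2 → L2 miss wb→B5 [D]
  7 | R B1 → L1 miss [-]
  8 | W B1 → L1 hit [D]
  9 | R B1 → L1 hit [D]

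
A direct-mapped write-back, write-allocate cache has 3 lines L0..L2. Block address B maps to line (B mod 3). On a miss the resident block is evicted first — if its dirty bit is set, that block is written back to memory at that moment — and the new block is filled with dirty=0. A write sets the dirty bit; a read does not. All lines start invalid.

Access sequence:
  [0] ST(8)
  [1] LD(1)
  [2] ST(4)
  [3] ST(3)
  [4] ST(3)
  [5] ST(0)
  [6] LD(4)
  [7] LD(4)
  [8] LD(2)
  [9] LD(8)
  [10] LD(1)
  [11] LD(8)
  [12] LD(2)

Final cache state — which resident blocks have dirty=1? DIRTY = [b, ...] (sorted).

DIRTY = [0]

0: W B8 -> L2 miss  d=D]
1: R B1 -> L1 miss  d=-]
2: W B4 -> L1 miss  d=D]
3: W B3 -> L0 miss  d=D]
4: W B3 -> L0 hit  d=D]
5: W B0 -> L0 miss wb->B3  d=D]
6: R B4 -> L1 hit  d=D]
7: R B4 -> L1 hit  d=D]
8: R B2 -> L2 miss wb->B8  d=-]
9: R B8 -> L2 miss  d=-]
10: R B1 -> L1 miss wb->B4  d=-]
11: R B8 -> L2 hit  d=-]
12: R B2 -> L2 miss  d=-]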